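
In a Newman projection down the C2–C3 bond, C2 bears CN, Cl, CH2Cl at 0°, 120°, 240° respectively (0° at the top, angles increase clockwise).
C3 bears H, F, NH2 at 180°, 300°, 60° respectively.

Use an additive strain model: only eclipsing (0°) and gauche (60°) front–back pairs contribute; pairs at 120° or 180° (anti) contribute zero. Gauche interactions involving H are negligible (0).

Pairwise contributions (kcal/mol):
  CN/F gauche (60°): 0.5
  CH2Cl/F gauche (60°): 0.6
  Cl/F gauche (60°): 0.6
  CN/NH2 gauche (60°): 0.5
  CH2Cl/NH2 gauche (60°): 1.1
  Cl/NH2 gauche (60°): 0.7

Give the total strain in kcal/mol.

2.3 kcal/mol

This conformer (staggered): CN–F gauche, CN–NH2 gauche, Cl–NH2 gauche, CH2Cl–F gauche; 0.5 + 0.5 + 0.7 + 0.6 = 2.3 kcal/mol.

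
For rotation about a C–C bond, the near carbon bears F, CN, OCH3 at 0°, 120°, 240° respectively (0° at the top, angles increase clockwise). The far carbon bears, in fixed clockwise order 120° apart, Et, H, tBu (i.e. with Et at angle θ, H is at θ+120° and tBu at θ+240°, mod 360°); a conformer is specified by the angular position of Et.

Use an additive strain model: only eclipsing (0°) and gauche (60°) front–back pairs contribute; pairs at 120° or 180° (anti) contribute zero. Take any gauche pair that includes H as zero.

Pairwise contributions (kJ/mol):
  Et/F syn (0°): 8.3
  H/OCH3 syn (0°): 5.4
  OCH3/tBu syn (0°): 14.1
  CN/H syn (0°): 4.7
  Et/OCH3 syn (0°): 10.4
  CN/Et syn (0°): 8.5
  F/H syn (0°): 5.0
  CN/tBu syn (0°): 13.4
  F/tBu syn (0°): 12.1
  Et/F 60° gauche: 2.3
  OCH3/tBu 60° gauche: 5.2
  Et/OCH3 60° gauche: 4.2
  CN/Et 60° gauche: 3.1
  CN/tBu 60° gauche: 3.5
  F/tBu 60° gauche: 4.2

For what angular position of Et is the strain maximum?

Et at 0° (eclipsed): F–Et eclipsed, CN–H eclipsed, OCH3–tBu eclipsed; 8.3 + 4.7 + 14.1 = 27.1 kJ/mol.
Et at 60° (staggered): F–Et gauche, F–tBu gauche, CN–Et gauche, OCH3–tBu gauche; 2.3 + 4.2 + 3.1 + 5.2 = 14.8 kJ/mol.
Et at 120° (eclipsed): F–tBu eclipsed, CN–Et eclipsed, OCH3–H eclipsed; 12.1 + 8.5 + 5.4 = 26.0 kJ/mol.
Et at 180° (staggered): F–tBu gauche, CN–Et gauche, CN–tBu gauche, OCH3–Et gauche; 4.2 + 3.1 + 3.5 + 4.2 = 15.0 kJ/mol.
Et at 240° (eclipsed): F–H eclipsed, CN–tBu eclipsed, OCH3–Et eclipsed; 5.0 + 13.4 + 10.4 = 28.8 kJ/mol.
Et at 300° (staggered): F–Et gauche, CN–tBu gauche, OCH3–Et gauche, OCH3–tBu gauche; 2.3 + 3.5 + 4.2 + 5.2 = 15.2 kJ/mol.
The maximum (28.8 kJ/mol) occurs with Et at 240°.

240°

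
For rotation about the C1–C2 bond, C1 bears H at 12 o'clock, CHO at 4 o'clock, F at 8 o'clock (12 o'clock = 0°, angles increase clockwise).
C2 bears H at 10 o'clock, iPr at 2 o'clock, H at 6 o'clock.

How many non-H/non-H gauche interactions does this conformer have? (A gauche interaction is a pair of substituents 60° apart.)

Non-H gauche pairs: CHO(120°)/iPr(60°) — 1 interaction.

1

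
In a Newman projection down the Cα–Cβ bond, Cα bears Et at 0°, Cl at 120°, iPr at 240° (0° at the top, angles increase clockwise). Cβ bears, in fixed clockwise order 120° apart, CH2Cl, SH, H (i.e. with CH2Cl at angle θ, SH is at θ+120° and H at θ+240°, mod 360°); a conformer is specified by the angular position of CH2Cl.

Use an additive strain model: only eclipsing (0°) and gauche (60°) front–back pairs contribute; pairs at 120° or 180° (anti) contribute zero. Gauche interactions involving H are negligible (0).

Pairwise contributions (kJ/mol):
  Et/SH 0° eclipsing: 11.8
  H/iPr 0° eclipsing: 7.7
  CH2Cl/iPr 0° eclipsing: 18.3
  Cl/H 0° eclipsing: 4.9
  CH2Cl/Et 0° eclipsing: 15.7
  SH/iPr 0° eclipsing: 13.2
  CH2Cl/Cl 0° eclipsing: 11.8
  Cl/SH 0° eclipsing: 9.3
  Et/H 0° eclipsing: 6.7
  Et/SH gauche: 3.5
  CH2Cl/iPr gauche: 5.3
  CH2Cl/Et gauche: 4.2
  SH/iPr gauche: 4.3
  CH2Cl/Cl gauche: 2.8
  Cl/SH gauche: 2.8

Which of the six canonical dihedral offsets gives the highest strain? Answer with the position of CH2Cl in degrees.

240°

CH2Cl at 0° (eclipsed): Et–CH2Cl eclipsed, Cl–SH eclipsed, iPr–H eclipsed; 15.7 + 9.3 + 7.7 = 32.7 kJ/mol.
CH2Cl at 60° (staggered): Et–CH2Cl gauche, Cl–CH2Cl gauche, Cl–SH gauche, iPr–SH gauche; 4.2 + 2.8 + 2.8 + 4.3 = 14.1 kJ/mol.
CH2Cl at 120° (eclipsed): Et–H eclipsed, Cl–CH2Cl eclipsed, iPr–SH eclipsed; 6.7 + 11.8 + 13.2 = 31.7 kJ/mol.
CH2Cl at 180° (staggered): Et–SH gauche, Cl–CH2Cl gauche, iPr–CH2Cl gauche, iPr–SH gauche; 3.5 + 2.8 + 5.3 + 4.3 = 15.9 kJ/mol.
CH2Cl at 240° (eclipsed): Et–SH eclipsed, Cl–H eclipsed, iPr–CH2Cl eclipsed; 11.8 + 4.9 + 18.3 = 35.0 kJ/mol.
CH2Cl at 300° (staggered): Et–CH2Cl gauche, Et–SH gauche, Cl–SH gauche, iPr–CH2Cl gauche; 4.2 + 3.5 + 2.8 + 5.3 = 15.8 kJ/mol.
The maximum (35.0 kJ/mol) occurs with CH2Cl at 240°.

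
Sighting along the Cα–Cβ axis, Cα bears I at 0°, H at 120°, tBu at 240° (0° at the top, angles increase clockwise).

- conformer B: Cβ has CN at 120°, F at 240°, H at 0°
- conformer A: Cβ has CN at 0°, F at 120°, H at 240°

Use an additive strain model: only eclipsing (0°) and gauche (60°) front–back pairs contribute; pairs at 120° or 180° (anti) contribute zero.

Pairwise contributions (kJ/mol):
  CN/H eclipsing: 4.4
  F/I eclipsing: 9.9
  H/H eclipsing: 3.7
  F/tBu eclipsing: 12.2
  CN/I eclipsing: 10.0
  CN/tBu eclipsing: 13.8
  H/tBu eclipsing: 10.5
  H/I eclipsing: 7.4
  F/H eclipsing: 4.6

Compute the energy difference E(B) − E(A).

B is eclipsed. I at 0° is eclipsed with H at 0° (7.4); H at 120° is eclipsed with CN at 120° (4.4); tBu at 240° is eclipsed with F at 240° (12.2). Total 24.0 kJ/mol.
A is eclipsed. I at 0° is eclipsed with CN at 0° (10.0); H at 120° is eclipsed with F at 120° (4.6); tBu at 240° is eclipsed with H at 240° (10.5). Total 25.1 kJ/mol.
E(B) − E(A) = 24.0 − 25.1 = -1.1 kJ/mol.

-1.1 kJ/mol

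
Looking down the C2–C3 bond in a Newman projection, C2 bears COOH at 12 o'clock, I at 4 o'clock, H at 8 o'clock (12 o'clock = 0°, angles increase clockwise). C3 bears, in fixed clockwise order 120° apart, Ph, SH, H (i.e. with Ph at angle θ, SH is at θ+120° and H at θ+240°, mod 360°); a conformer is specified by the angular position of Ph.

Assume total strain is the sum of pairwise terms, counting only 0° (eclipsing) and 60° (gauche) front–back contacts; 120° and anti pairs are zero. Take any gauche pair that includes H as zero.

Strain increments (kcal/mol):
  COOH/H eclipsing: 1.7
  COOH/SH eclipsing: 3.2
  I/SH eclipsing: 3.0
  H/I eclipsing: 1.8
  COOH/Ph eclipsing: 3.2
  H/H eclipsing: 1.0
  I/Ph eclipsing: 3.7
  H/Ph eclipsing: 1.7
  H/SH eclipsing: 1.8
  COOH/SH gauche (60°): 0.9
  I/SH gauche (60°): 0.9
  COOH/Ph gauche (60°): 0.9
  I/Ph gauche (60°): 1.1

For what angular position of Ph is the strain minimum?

Ph at 0° is eclipsed. COOH at 0° is eclipsed with Ph at 0° (3.2); I at 120° is eclipsed with SH at 120° (3.0); H at 240° is eclipsed with H at 240° (1.0). Total 7.2 kcal/mol.
Ph at 60° is staggered. COOH at 0° is gauche with Ph at 60° (0.9); I at 120° is gauche with Ph at 60° (1.1); I at 120° is gauche with SH at 180° (0.9). Total 2.9 kcal/mol.
Ph at 120° is eclipsed. COOH at 0° is eclipsed with H at 0° (1.7); I at 120° is eclipsed with Ph at 120° (3.7); H at 240° is eclipsed with SH at 240° (1.8). Total 7.2 kcal/mol.
Ph at 180° is staggered. COOH at 0° is gauche with SH at 300° (0.9); I at 120° is gauche with Ph at 180° (1.1). Total 2.0 kcal/mol.
Ph at 240° is eclipsed. COOH at 0° is eclipsed with SH at 0° (3.2); I at 120° is eclipsed with H at 120° (1.8); H at 240° is eclipsed with Ph at 240° (1.7). Total 6.7 kcal/mol.
Ph at 300° is staggered. COOH at 0° is gauche with Ph at 300° (0.9); COOH at 0° is gauche with SH at 60° (0.9); I at 120° is gauche with SH at 60° (0.9). Total 2.7 kcal/mol.
The minimum (2.0 kcal/mol) occurs with Ph at 180°.

180°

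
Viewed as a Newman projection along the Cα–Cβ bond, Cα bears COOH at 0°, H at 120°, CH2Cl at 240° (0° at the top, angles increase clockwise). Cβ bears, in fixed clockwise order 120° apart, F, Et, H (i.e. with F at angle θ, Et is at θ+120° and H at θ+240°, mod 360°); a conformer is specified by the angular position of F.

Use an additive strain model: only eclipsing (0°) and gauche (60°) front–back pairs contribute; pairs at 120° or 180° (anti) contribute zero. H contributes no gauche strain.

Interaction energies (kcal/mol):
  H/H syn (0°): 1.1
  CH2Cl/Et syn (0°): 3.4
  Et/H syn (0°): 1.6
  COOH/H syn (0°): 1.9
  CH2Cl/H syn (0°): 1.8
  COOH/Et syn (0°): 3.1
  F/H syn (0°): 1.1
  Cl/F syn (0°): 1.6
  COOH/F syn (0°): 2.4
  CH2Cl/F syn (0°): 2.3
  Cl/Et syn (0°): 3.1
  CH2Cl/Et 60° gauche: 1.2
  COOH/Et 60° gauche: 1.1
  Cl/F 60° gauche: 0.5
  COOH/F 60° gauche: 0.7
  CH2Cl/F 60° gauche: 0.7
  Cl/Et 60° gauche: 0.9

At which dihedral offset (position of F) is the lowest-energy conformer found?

F at 0° is eclipsed. COOH at 0° is eclipsed with F at 0° (2.4); H at 120° is eclipsed with Et at 120° (1.6); CH2Cl at 240° is eclipsed with H at 240° (1.8). Total 5.8 kcal/mol.
F at 60° is staggered. COOH at 0° is gauche with F at 60° (0.7); CH2Cl at 240° is gauche with Et at 180° (1.2). Total 1.9 kcal/mol.
F at 120° is eclipsed. COOH at 0° is eclipsed with H at 0° (1.9); H at 120° is eclipsed with F at 120° (1.1); CH2Cl at 240° is eclipsed with Et at 240° (3.4). Total 6.4 kcal/mol.
F at 180° is staggered. COOH at 0° is gauche with Et at 300° (1.1); CH2Cl at 240° is gauche with F at 180° (0.7); CH2Cl at 240° is gauche with Et at 300° (1.2). Total 3.0 kcal/mol.
F at 240° is eclipsed. COOH at 0° is eclipsed with Et at 0° (3.1); H at 120° is eclipsed with H at 120° (1.1); CH2Cl at 240° is eclipsed with F at 240° (2.3). Total 6.5 kcal/mol.
F at 300° is staggered. COOH at 0° is gauche with F at 300° (0.7); COOH at 0° is gauche with Et at 60° (1.1); CH2Cl at 240° is gauche with F at 300° (0.7). Total 2.5 kcal/mol.
The minimum (1.9 kcal/mol) occurs with F at 60°.

60°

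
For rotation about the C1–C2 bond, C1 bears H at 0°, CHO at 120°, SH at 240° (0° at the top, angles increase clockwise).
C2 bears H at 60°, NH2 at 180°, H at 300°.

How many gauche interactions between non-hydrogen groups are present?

2

Non-H gauche pairs: CHO(120°)/NH2(180°); SH(240°)/NH2(180°) — 2 interactions.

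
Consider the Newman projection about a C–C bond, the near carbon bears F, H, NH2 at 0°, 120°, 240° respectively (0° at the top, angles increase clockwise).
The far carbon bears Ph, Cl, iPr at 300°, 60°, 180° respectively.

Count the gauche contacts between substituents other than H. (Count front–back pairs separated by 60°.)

Non-H gauche pairs: F(0°)/Ph(300°); F(0°)/Cl(60°); NH2(240°)/Ph(300°); NH2(240°)/iPr(180°) — 4 interactions.

4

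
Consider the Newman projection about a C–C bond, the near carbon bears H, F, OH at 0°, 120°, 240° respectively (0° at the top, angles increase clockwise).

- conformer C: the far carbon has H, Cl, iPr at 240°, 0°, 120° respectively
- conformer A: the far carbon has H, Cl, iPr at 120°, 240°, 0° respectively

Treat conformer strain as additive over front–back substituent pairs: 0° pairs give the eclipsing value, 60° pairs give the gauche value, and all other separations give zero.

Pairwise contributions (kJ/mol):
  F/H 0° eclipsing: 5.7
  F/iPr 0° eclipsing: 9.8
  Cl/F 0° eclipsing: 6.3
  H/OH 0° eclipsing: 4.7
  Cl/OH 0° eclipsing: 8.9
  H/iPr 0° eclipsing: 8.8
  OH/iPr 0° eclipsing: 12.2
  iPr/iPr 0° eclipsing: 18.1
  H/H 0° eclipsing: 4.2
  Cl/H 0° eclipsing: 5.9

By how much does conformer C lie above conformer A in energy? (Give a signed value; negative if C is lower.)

C (eclipsed): H(0°)/Cl(0°) eclipsed 5.9; F(120°)/iPr(120°) eclipsed 9.8; OH(240°)/H(240°) eclipsed 4.7 → 20.4 kJ/mol.
A (eclipsed): H(0°)/iPr(0°) eclipsed 8.8; F(120°)/H(120°) eclipsed 5.7; OH(240°)/Cl(240°) eclipsed 8.9 → 23.4 kJ/mol.
E(C) − E(A) = 20.4 − 23.4 = -3.0 kJ/mol.

-3.0 kJ/mol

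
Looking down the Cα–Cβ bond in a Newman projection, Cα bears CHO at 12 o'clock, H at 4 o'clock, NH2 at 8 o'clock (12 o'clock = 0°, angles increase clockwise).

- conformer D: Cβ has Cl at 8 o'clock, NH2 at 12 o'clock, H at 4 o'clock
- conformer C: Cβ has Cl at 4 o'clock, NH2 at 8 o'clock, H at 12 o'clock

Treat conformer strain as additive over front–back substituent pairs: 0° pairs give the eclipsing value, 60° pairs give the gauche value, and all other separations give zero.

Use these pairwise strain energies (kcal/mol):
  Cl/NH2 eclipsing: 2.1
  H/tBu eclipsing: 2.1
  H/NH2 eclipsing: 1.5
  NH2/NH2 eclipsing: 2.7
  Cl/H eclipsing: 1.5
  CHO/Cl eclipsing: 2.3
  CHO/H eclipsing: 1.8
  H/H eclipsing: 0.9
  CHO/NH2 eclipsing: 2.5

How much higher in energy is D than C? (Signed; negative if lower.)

D (eclipsed): CHO(0°)/NH2(0°) eclipsed 2.5; H(120°)/H(120°) eclipsed 0.9; NH2(240°)/Cl(240°) eclipsed 2.1 → 5.5 kcal/mol.
C (eclipsed): CHO(0°)/H(0°) eclipsed 1.8; H(120°)/Cl(120°) eclipsed 1.5; NH2(240°)/NH2(240°) eclipsed 2.7 → 6.0 kcal/mol.
E(D) − E(C) = 5.5 − 6.0 = -0.5 kcal/mol.

-0.5 kcal/mol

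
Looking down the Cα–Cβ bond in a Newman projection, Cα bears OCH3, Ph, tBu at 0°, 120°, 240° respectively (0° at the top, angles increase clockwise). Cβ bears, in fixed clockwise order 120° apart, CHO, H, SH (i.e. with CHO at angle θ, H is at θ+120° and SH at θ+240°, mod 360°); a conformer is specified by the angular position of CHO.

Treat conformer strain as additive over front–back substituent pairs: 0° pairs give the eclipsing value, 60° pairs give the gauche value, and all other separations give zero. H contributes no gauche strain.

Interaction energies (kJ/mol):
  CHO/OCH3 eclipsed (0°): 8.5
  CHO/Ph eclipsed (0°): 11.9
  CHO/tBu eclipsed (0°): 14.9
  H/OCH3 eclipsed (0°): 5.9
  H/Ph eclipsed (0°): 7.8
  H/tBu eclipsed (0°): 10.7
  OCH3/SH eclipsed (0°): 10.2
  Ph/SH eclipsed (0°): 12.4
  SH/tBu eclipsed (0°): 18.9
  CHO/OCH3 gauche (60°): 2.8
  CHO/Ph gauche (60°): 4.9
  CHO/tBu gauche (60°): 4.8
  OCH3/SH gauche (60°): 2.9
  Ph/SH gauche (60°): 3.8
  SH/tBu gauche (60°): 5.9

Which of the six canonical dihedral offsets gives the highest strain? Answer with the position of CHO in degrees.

CHO at 0° (eclipsed): OCH3–CHO eclipsed, Ph–H eclipsed, tBu–SH eclipsed; 8.5 + 7.8 + 18.9 = 35.2 kJ/mol.
CHO at 60° (staggered): OCH3–CHO gauche, OCH3–SH gauche, Ph–CHO gauche, tBu–SH gauche; 2.8 + 2.9 + 4.9 + 5.9 = 16.5 kJ/mol.
CHO at 120° (eclipsed): OCH3–SH eclipsed, Ph–CHO eclipsed, tBu–H eclipsed; 10.2 + 11.9 + 10.7 = 32.8 kJ/mol.
CHO at 180° (staggered): OCH3–SH gauche, Ph–CHO gauche, Ph–SH gauche, tBu–CHO gauche; 2.9 + 4.9 + 3.8 + 4.8 = 16.4 kJ/mol.
CHO at 240° (eclipsed): OCH3–H eclipsed, Ph–SH eclipsed, tBu–CHO eclipsed; 5.9 + 12.4 + 14.9 = 33.2 kJ/mol.
CHO at 300° (staggered): OCH3–CHO gauche, Ph–SH gauche, tBu–CHO gauche, tBu–SH gauche; 2.8 + 3.8 + 4.8 + 5.9 = 17.3 kJ/mol.
The maximum (35.2 kJ/mol) occurs with CHO at 0°.

0°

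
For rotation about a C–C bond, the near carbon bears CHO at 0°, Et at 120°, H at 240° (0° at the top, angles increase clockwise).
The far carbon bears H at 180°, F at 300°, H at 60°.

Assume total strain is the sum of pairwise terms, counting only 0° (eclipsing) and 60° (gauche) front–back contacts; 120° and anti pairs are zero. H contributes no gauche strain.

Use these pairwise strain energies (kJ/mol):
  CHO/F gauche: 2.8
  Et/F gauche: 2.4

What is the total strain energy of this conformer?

2.8 kJ/mol

This conformer (staggered): CHO(0°)/F(300°) gauche 2.8 → 2.8 kJ/mol.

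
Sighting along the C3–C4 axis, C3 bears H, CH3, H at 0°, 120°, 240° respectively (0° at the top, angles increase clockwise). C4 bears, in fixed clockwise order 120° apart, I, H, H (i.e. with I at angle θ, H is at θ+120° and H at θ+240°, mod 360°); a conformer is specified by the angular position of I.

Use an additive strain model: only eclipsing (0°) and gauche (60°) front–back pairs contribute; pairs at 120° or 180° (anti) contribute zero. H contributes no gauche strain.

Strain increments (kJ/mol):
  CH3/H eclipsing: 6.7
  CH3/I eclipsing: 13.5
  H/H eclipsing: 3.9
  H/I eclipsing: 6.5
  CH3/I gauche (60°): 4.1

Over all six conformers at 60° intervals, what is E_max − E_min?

I at 0° (eclipsed): H(0°)/I(0°) eclipsed 6.5; CH3(120°)/H(120°) eclipsed 6.7; H(240°)/H(240°) eclipsed 3.9 → 17.1 kJ/mol.
I at 60° (staggered): CH3(120°)/I(60°) gauche 4.1 → 4.1 kJ/mol.
I at 120° (eclipsed): H(0°)/H(0°) eclipsed 3.9; CH3(120°)/I(120°) eclipsed 13.5; H(240°)/H(240°) eclipsed 3.9 → 21.3 kJ/mol.
I at 180° (staggered): CH3(120°)/I(180°) gauche 4.1 → 4.1 kJ/mol.
I at 240° (eclipsed): H(0°)/H(0°) eclipsed 3.9; CH3(120°)/H(120°) eclipsed 6.7; H(240°)/I(240°) eclipsed 6.5 → 17.1 kJ/mol.
I at 300° (staggered): no non-H gauche contacts → 0.0 kJ/mol.
Max at 120° (21.3 kJ/mol), min at 300° (0.0 kJ/mol); barrier = 21.3 kJ/mol.

21.3 kJ/mol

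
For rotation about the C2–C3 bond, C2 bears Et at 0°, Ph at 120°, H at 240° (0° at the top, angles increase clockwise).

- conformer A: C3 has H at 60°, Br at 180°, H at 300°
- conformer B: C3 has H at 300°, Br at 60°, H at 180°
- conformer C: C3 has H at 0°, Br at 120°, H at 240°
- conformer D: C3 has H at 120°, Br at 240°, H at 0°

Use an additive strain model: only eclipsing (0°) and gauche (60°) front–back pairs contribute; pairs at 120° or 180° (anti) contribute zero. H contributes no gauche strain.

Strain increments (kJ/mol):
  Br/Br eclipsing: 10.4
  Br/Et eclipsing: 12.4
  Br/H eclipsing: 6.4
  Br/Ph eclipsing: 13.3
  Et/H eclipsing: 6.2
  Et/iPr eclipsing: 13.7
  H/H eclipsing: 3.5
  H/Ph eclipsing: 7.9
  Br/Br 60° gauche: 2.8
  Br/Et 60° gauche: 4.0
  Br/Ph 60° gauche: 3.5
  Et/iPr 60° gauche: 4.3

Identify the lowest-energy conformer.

A (staggered): Ph(120°)/Br(180°) gauche 3.5 → 3.5 kJ/mol.
B (staggered): Et(0°)/Br(60°) gauche 4.0; Ph(120°)/Br(60°) gauche 3.5 → 7.5 kJ/mol.
C (eclipsed): Et(0°)/H(0°) eclipsed 6.2; Ph(120°)/Br(120°) eclipsed 13.3; H(240°)/H(240°) eclipsed 3.5 → 23.0 kJ/mol.
D (eclipsed): Et(0°)/H(0°) eclipsed 6.2; Ph(120°)/H(120°) eclipsed 7.9; H(240°)/Br(240°) eclipsed 6.4 → 20.5 kJ/mol.
A has the lowest total (3.5 kJ/mol).

A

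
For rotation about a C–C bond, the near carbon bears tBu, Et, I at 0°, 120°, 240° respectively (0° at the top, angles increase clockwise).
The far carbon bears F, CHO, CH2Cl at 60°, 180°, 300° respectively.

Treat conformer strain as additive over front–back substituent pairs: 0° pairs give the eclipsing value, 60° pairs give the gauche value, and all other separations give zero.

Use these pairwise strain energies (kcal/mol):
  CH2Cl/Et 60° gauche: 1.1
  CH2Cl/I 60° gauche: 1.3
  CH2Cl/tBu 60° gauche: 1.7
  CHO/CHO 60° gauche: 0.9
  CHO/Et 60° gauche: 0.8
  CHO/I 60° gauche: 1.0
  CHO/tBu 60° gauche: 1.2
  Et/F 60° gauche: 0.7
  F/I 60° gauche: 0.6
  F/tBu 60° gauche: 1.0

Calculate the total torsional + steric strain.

6.5 kcal/mol

This conformer (staggered): tBu–F gauche, tBu–CH2Cl gauche, Et–F gauche, Et–CHO gauche, I–CHO gauche, I–CH2Cl gauche; 1.0 + 1.7 + 0.7 + 0.8 + 1.0 + 1.3 = 6.5 kcal/mol.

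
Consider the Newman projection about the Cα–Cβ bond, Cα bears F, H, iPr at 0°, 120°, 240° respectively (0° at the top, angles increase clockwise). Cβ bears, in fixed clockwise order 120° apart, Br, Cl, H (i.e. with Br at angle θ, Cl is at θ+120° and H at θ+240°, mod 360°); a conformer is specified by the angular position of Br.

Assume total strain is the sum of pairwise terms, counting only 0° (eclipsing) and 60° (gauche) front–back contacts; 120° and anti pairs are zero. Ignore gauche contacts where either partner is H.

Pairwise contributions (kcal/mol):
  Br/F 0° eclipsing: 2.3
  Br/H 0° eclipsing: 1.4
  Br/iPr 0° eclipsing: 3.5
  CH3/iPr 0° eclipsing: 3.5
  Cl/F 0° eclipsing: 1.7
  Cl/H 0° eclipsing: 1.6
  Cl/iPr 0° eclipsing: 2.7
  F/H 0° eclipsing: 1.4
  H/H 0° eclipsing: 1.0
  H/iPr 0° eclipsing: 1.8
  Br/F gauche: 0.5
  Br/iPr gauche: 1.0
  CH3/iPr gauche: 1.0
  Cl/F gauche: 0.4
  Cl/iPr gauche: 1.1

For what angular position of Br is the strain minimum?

60°

Br at 0° is eclipsed. F at 0° is eclipsed with Br at 0° (2.3); H at 120° is eclipsed with Cl at 120° (1.6); iPr at 240° is eclipsed with H at 240° (1.8). Total 5.7 kcal/mol.
Br at 60° is staggered. F at 0° is gauche with Br at 60° (0.5); iPr at 240° is gauche with Cl at 180° (1.1). Total 1.6 kcal/mol.
Br at 120° is eclipsed. F at 0° is eclipsed with H at 0° (1.4); H at 120° is eclipsed with Br at 120° (1.4); iPr at 240° is eclipsed with Cl at 240° (2.7). Total 5.5 kcal/mol.
Br at 180° is staggered. F at 0° is gauche with Cl at 300° (0.4); iPr at 240° is gauche with Br at 180° (1.0); iPr at 240° is gauche with Cl at 300° (1.1). Total 2.5 kcal/mol.
Br at 240° is eclipsed. F at 0° is eclipsed with Cl at 0° (1.7); H at 120° is eclipsed with H at 120° (1.0); iPr at 240° is eclipsed with Br at 240° (3.5). Total 6.2 kcal/mol.
Br at 300° is staggered. F at 0° is gauche with Br at 300° (0.5); F at 0° is gauche with Cl at 60° (0.4); iPr at 240° is gauche with Br at 300° (1.0). Total 1.9 kcal/mol.
The minimum (1.6 kcal/mol) occurs with Br at 60°.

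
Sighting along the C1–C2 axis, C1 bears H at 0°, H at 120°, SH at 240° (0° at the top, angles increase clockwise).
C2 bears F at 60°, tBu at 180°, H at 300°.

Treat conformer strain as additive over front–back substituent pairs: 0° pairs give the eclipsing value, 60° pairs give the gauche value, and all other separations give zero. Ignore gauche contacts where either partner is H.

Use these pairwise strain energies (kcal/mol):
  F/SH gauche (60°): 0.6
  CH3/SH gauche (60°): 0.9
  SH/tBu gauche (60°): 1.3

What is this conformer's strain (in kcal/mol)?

This conformer (staggered): SH–tBu gauche; 1.3 = 1.3 kcal/mol.

1.3 kcal/mol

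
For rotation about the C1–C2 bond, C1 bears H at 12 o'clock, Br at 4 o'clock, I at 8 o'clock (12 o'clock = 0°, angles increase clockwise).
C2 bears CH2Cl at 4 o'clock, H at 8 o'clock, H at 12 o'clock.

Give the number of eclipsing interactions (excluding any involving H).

1

Non-H eclipsing pairs: Br(120°)/CH2Cl(120°) — 1 interaction.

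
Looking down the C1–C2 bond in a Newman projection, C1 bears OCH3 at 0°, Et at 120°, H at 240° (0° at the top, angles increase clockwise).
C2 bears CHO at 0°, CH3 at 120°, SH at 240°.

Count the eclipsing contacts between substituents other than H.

2

Non-H eclipsing pairs: OCH3(0°)/CHO(0°); Et(120°)/CH3(120°) — 2 interactions.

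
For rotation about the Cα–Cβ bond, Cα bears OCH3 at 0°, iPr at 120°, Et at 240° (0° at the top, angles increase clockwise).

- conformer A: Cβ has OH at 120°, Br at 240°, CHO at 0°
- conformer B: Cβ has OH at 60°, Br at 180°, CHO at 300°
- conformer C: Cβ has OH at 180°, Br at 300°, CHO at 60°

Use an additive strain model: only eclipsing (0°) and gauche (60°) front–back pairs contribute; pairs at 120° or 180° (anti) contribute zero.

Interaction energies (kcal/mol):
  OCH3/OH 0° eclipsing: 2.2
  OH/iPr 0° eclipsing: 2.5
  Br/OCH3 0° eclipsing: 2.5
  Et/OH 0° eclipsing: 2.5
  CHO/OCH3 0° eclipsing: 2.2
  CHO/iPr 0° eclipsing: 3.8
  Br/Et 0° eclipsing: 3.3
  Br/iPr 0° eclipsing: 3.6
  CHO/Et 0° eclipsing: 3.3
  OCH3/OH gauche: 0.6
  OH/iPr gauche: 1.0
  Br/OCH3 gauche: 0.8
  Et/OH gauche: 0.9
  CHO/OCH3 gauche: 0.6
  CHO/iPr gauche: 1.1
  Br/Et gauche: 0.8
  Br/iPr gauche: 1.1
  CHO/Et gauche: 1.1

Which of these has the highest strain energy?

A

A is eclipsed. OCH3 at 0° is eclipsed with CHO at 0° (2.2); iPr at 120° is eclipsed with OH at 120° (2.5); Et at 240° is eclipsed with Br at 240° (3.3). Total 8.0 kcal/mol.
B is staggered. OCH3 at 0° is gauche with OH at 60° (0.6); OCH3 at 0° is gauche with CHO at 300° (0.6); iPr at 120° is gauche with OH at 60° (1.0); iPr at 120° is gauche with Br at 180° (1.1); Et at 240° is gauche with Br at 180° (0.8); Et at 240° is gauche with CHO at 300° (1.1). Total 5.2 kcal/mol.
C is staggered. OCH3 at 0° is gauche with Br at 300° (0.8); OCH3 at 0° is gauche with CHO at 60° (0.6); iPr at 120° is gauche with OH at 180° (1.0); iPr at 120° is gauche with CHO at 60° (1.1); Et at 240° is gauche with OH at 180° (0.9); Et at 240° is gauche with Br at 300° (0.8). Total 5.2 kcal/mol.
A has the highest total (8.0 kcal/mol).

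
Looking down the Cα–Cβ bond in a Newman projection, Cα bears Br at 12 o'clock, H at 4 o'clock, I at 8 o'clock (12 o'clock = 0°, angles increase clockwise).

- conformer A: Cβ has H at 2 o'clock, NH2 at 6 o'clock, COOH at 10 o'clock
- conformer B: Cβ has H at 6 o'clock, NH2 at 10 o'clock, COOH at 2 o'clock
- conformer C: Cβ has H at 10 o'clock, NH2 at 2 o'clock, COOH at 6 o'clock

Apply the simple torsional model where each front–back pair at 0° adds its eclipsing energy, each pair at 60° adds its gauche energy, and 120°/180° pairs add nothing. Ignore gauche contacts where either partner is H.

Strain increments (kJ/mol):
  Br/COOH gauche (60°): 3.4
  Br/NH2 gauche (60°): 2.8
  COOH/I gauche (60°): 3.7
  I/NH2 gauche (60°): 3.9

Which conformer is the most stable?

A (staggered): Br(0°)/COOH(300°) gauche 3.4; I(240°)/NH2(180°) gauche 3.9; I(240°)/COOH(300°) gauche 3.7 → 11.0 kJ/mol.
B (staggered): Br(0°)/NH2(300°) gauche 2.8; Br(0°)/COOH(60°) gauche 3.4; I(240°)/NH2(300°) gauche 3.9 → 10.1 kJ/mol.
C (staggered): Br(0°)/NH2(60°) gauche 2.8; I(240°)/COOH(180°) gauche 3.7 → 6.5 kJ/mol.
C has the lowest total (6.5 kJ/mol).

C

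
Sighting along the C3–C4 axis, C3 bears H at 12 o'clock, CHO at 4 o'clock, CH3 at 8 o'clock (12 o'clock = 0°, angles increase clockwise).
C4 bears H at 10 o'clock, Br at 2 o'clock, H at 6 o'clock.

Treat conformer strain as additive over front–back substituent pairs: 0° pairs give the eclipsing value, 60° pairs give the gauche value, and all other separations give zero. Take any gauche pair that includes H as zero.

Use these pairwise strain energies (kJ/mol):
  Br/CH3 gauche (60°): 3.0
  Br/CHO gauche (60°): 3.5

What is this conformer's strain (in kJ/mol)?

3.5 kJ/mol

This conformer is staggered. CHO at 120° is gauche with Br at 60° (3.5). Total 3.5 kJ/mol.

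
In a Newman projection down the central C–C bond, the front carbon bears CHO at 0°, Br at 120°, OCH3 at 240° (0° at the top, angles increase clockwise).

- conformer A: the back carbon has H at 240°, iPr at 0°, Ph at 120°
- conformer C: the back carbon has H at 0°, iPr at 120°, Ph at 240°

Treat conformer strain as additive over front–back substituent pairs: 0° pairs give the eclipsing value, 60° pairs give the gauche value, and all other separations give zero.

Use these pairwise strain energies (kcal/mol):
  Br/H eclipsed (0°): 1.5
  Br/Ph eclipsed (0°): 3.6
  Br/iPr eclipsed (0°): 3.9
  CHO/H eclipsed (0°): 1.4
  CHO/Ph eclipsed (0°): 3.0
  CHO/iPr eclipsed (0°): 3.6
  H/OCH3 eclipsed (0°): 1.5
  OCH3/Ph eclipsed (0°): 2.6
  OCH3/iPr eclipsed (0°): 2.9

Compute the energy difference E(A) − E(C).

+0.8 kcal/mol

A is eclipsed. CHO at 0° is eclipsed with iPr at 0° (3.6); Br at 120° is eclipsed with Ph at 120° (3.6); OCH3 at 240° is eclipsed with H at 240° (1.5). Total 8.7 kcal/mol.
C is eclipsed. CHO at 0° is eclipsed with H at 0° (1.4); Br at 120° is eclipsed with iPr at 120° (3.9); OCH3 at 240° is eclipsed with Ph at 240° (2.6). Total 7.9 kcal/mol.
E(A) − E(C) = 8.7 − 7.9 = +0.8 kcal/mol.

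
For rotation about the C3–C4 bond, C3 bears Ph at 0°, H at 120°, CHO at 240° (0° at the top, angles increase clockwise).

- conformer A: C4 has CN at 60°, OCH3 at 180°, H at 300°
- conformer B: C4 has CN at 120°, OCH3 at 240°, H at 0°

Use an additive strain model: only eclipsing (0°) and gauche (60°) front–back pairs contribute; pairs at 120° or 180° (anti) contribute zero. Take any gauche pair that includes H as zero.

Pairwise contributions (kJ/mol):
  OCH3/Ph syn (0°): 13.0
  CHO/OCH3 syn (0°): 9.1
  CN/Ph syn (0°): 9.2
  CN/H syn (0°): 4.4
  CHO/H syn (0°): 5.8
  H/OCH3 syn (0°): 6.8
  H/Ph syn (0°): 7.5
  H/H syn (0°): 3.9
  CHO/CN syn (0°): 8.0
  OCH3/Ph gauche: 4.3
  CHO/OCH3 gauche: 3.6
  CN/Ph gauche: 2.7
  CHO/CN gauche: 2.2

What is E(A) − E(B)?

A (staggered): Ph(0°)/CN(60°) gauche 2.7; CHO(240°)/OCH3(180°) gauche 3.6 → 6.3 kJ/mol.
B (eclipsed): Ph(0°)/H(0°) eclipsed 7.5; H(120°)/CN(120°) eclipsed 4.4; CHO(240°)/OCH3(240°) eclipsed 9.1 → 21.0 kJ/mol.
E(A) − E(B) = 6.3 − 21.0 = -14.7 kJ/mol.

-14.7 kJ/mol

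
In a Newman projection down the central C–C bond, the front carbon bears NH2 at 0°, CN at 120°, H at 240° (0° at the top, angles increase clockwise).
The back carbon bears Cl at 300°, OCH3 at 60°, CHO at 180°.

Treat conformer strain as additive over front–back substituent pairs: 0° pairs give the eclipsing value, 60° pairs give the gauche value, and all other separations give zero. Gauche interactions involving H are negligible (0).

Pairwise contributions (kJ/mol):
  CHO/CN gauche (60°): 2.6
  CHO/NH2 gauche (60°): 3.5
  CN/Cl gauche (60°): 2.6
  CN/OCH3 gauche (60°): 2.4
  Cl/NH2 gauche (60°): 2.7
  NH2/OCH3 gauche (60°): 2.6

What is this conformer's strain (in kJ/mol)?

This conformer (staggered): NH2(0°)/Cl(300°) gauche 2.7; NH2(0°)/OCH3(60°) gauche 2.6; CN(120°)/OCH3(60°) gauche 2.4; CN(120°)/CHO(180°) gauche 2.6 → 10.3 kJ/mol.

10.3 kJ/mol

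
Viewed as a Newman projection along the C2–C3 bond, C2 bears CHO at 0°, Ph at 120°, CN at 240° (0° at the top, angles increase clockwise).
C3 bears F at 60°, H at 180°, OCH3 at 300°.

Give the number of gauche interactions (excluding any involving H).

Non-H gauche pairs: CHO(0°)/F(60°); CHO(0°)/OCH3(300°); Ph(120°)/F(60°); CN(240°)/OCH3(300°) — 4 interactions.

4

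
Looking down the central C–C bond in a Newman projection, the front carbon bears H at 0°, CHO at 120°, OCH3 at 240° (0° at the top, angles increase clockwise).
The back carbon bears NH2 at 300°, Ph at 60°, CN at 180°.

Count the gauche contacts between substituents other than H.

4

Non-H gauche pairs: CHO(120°)/Ph(60°); CHO(120°)/CN(180°); OCH3(240°)/NH2(300°); OCH3(240°)/CN(180°) — 4 interactions.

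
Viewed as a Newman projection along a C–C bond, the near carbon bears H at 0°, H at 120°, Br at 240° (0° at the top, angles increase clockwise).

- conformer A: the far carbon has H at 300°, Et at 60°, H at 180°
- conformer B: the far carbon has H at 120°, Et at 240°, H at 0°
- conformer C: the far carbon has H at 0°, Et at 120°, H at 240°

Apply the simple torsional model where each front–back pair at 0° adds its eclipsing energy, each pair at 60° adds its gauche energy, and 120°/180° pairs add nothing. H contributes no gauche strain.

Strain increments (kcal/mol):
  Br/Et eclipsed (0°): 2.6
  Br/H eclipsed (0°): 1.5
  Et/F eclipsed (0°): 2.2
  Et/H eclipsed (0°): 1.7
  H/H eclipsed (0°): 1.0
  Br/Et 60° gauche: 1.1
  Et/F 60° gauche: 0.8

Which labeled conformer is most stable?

A

A (staggered): no non-H gauche contacts → 0.0 kcal/mol.
B (eclipsed): H(0°)/H(0°) eclipsed 1.0; H(120°)/H(120°) eclipsed 1.0; Br(240°)/Et(240°) eclipsed 2.6 → 4.6 kcal/mol.
C (eclipsed): H(0°)/H(0°) eclipsed 1.0; H(120°)/Et(120°) eclipsed 1.7; Br(240°)/H(240°) eclipsed 1.5 → 4.2 kcal/mol.
A has the lowest total (0.0 kcal/mol).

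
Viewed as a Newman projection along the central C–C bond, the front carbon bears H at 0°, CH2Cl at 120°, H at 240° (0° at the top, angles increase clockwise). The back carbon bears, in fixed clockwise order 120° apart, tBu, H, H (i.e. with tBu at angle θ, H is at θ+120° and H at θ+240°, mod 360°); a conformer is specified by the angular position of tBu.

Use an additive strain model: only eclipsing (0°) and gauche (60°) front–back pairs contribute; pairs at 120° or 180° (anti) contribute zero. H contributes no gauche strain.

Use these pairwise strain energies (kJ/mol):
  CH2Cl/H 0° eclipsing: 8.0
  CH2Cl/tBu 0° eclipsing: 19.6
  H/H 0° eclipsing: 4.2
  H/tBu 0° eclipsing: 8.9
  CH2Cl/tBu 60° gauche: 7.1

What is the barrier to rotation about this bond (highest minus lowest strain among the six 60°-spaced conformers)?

28.0 kJ/mol

tBu at 0° (eclipsed): H–tBu eclipsed, CH2Cl–H eclipsed, H–H eclipsed; 8.9 + 8.0 + 4.2 = 21.1 kJ/mol.
tBu at 60° (staggered): CH2Cl–tBu gauche; 7.1 = 7.1 kJ/mol.
tBu at 120° (eclipsed): H–H eclipsed, CH2Cl–tBu eclipsed, H–H eclipsed; 4.2 + 19.6 + 4.2 = 28.0 kJ/mol.
tBu at 180° (staggered): CH2Cl–tBu gauche; 7.1 = 7.1 kJ/mol.
tBu at 240° (eclipsed): H–H eclipsed, CH2Cl–H eclipsed, H–tBu eclipsed; 4.2 + 8.0 + 8.9 = 21.1 kJ/mol.
tBu at 300° (staggered): no non-H gauche contacts → 0.0 kJ/mol.
Max at 120° (28.0 kJ/mol), min at 300° (0.0 kJ/mol); barrier = 28.0 kJ/mol.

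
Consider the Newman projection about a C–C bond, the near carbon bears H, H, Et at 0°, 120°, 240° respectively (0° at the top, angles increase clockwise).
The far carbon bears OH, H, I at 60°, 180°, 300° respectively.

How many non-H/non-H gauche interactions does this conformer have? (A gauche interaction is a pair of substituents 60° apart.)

Non-H gauche pairs: Et(240°)/I(300°) — 1 interaction.

1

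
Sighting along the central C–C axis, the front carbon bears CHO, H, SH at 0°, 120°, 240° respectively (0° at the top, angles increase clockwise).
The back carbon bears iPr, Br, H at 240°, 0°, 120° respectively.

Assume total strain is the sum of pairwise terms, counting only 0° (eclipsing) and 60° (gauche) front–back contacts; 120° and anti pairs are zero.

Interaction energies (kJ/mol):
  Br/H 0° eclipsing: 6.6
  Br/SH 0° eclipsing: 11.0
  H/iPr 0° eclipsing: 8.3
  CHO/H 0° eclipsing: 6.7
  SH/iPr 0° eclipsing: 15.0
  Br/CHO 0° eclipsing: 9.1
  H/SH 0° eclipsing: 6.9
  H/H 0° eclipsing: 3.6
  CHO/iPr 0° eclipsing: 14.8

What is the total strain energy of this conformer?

27.7 kJ/mol

This conformer (eclipsed): CHO–Br eclipsed, H–H eclipsed, SH–iPr eclipsed; 9.1 + 3.6 + 15.0 = 27.7 kJ/mol.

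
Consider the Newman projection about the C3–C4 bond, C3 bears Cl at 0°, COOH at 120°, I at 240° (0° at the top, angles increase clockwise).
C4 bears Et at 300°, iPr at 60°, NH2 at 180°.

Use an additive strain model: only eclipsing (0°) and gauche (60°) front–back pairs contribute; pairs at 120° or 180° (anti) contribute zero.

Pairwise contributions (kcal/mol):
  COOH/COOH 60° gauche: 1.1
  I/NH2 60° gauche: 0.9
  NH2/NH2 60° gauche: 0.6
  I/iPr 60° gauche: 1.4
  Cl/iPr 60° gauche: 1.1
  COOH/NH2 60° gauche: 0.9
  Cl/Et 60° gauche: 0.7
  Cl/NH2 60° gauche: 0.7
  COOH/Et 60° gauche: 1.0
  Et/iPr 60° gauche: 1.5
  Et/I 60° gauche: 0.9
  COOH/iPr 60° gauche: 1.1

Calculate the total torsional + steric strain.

This conformer (staggered): Cl–Et gauche, Cl–iPr gauche, COOH–iPr gauche, COOH–NH2 gauche, I–Et gauche, I–NH2 gauche; 0.7 + 1.1 + 1.1 + 0.9 + 0.9 + 0.9 = 5.6 kcal/mol.

5.6 kcal/mol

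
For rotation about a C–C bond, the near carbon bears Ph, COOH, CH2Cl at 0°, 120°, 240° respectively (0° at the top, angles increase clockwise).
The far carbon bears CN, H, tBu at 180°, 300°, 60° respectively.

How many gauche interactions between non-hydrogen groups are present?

4

Non-H gauche pairs: Ph(0°)/tBu(60°); COOH(120°)/CN(180°); COOH(120°)/tBu(60°); CH2Cl(240°)/CN(180°) — 4 interactions.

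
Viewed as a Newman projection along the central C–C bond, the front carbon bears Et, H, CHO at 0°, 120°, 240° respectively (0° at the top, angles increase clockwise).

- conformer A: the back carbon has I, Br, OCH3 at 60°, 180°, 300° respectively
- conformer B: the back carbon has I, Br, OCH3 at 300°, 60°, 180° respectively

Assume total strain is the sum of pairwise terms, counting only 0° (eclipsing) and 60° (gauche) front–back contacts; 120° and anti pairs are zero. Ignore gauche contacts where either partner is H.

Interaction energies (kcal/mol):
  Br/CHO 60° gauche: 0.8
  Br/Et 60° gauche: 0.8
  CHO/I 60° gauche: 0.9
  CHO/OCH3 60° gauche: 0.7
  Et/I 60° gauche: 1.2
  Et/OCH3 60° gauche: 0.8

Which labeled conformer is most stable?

A

A (staggered): Et(0°)/I(60°) gauche 1.2; Et(0°)/OCH3(300°) gauche 0.8; CHO(240°)/Br(180°) gauche 0.8; CHO(240°)/OCH3(300°) gauche 0.7 → 3.5 kcal/mol.
B (staggered): Et(0°)/I(300°) gauche 1.2; Et(0°)/Br(60°) gauche 0.8; CHO(240°)/I(300°) gauche 0.9; CHO(240°)/OCH3(180°) gauche 0.7 → 3.6 kcal/mol.
A has the lowest total (3.5 kcal/mol).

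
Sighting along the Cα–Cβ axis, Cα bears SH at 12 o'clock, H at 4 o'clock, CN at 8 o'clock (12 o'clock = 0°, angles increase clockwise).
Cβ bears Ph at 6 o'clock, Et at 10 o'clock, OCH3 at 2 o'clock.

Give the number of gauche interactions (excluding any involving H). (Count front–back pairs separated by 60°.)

4

Non-H gauche pairs: SH(0°)/Et(300°); SH(0°)/OCH3(60°); CN(240°)/Ph(180°); CN(240°)/Et(300°) — 4 interactions.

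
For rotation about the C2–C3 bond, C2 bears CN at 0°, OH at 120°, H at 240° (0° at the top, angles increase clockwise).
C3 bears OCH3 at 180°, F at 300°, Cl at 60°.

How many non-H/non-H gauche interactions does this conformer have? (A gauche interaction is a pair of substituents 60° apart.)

4

Non-H gauche pairs: CN(0°)/F(300°); CN(0°)/Cl(60°); OH(120°)/OCH3(180°); OH(120°)/Cl(60°) — 4 interactions.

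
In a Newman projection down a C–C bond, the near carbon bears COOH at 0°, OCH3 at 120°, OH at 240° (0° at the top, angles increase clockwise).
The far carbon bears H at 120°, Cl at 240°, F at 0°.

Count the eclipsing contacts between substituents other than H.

2

Non-H eclipsing pairs: COOH(0°)/F(0°); OH(240°)/Cl(240°) — 2 interactions.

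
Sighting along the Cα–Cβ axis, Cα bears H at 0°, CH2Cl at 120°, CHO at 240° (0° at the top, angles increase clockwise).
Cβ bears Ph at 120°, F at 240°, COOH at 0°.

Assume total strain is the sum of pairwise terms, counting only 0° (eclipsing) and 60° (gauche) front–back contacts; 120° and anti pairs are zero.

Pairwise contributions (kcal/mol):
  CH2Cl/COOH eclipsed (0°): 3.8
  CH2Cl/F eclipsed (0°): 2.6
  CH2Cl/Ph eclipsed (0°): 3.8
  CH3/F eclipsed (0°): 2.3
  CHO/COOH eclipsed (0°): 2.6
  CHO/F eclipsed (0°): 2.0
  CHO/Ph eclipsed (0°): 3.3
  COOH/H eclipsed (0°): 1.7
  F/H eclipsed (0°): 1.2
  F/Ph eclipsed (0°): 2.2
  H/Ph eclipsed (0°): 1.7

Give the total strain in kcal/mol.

7.5 kcal/mol

This conformer (eclipsed): H–COOH eclipsed, CH2Cl–Ph eclipsed, CHO–F eclipsed; 1.7 + 3.8 + 2.0 = 7.5 kcal/mol.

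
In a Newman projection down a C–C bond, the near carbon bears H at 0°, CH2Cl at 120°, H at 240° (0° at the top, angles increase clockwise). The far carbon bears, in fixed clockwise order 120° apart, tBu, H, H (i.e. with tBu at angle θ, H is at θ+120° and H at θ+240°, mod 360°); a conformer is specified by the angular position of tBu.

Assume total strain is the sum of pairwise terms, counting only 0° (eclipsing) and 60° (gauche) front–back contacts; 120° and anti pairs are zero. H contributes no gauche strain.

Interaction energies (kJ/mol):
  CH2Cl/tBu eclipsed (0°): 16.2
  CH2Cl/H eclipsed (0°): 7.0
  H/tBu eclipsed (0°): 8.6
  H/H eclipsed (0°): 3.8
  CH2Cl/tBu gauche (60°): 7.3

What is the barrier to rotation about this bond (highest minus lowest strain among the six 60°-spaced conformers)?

tBu at 0° (eclipsed): H(0°)/tBu(0°) eclipsed 8.6; CH2Cl(120°)/H(120°) eclipsed 7.0; H(240°)/H(240°) eclipsed 3.8 → 19.4 kJ/mol.
tBu at 60° (staggered): CH2Cl(120°)/tBu(60°) gauche 7.3 → 7.3 kJ/mol.
tBu at 120° (eclipsed): H(0°)/H(0°) eclipsed 3.8; CH2Cl(120°)/tBu(120°) eclipsed 16.2; H(240°)/H(240°) eclipsed 3.8 → 23.8 kJ/mol.
tBu at 180° (staggered): CH2Cl(120°)/tBu(180°) gauche 7.3 → 7.3 kJ/mol.
tBu at 240° (eclipsed): H(0°)/H(0°) eclipsed 3.8; CH2Cl(120°)/H(120°) eclipsed 7.0; H(240°)/tBu(240°) eclipsed 8.6 → 19.4 kJ/mol.
tBu at 300° (staggered): no non-H gauche contacts → 0.0 kJ/mol.
Max at 120° (23.8 kJ/mol), min at 300° (0.0 kJ/mol); barrier = 23.8 kJ/mol.

23.8 kJ/mol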